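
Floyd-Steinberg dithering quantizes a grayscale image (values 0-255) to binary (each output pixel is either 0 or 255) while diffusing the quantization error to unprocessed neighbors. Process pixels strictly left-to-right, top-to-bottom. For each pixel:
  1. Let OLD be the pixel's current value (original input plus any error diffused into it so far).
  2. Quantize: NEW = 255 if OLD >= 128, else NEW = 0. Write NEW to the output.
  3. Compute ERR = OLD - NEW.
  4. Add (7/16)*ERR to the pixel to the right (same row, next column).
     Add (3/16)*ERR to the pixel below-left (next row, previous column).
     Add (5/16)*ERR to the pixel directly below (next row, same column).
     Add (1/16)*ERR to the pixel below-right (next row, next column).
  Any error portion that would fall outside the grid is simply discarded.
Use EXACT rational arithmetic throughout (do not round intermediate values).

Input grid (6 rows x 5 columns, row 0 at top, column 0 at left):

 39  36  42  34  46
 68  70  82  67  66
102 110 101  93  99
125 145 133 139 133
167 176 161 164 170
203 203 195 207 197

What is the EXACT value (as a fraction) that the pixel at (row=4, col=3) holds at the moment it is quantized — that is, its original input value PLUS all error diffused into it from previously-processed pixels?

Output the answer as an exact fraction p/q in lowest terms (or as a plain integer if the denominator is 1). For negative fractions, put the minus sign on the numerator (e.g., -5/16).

(0,0): OLD=39 → NEW=0, ERR=39
(0,1): OLD=849/16 → NEW=0, ERR=849/16
(0,2): OLD=16695/256 → NEW=0, ERR=16695/256
(0,3): OLD=256129/4096 → NEW=0, ERR=256129/4096
(0,4): OLD=4807559/65536 → NEW=0, ERR=4807559/65536
(1,0): OLD=23075/256 → NEW=0, ERR=23075/256
(1,1): OLD=288117/2048 → NEW=255, ERR=-234123/2048
(1,2): OLD=4417561/65536 → NEW=0, ERR=4417561/65536
(1,3): OLD=35091109/262144 → NEW=255, ERR=-31755611/262144
(1,4): OLD=167078223/4194304 → NEW=0, ERR=167078223/4194304
(2,0): OLD=3562967/32768 → NEW=0, ERR=3562967/32768
(2,1): OLD=146925101/1048576 → NEW=255, ERR=-120461779/1048576
(2,2): OLD=703732935/16777216 → NEW=0, ERR=703732935/16777216
(2,3): OLD=22864666725/268435456 → NEW=0, ERR=22864666725/268435456
(2,4): OLD=606201715075/4294967296 → NEW=255, ERR=-489014945405/4294967296
(3,0): OLD=2305841383/16777216 → NEW=255, ERR=-1972348697/16777216
(3,1): OLD=9707597915/134217728 → NEW=0, ERR=9707597915/134217728
(3,2): OLD=801191440729/4294967296 → NEW=255, ERR=-294025219751/4294967296
(3,3): OLD=1004514357649/8589934592 → NEW=0, ERR=1004514357649/8589934592
(3,4): OLD=21152501196469/137438953472 → NEW=255, ERR=-13894431938891/137438953472
(4,0): OLD=308858615081/2147483648 → NEW=255, ERR=-238749715159/2147483648
(4,1): OLD=8918350634025/68719476736 → NEW=255, ERR=-8605115933655/68719476736
(4,2): OLD=122342177672327/1099511627776 → NEW=0, ERR=122342177672327/1099511627776
(4,3): OLD=3975666121096233/17592186044416 → NEW=255, ERR=-510341320229847/17592186044416
Target (4,3): original=164, with diffused error = 3975666121096233/17592186044416

Answer: 3975666121096233/17592186044416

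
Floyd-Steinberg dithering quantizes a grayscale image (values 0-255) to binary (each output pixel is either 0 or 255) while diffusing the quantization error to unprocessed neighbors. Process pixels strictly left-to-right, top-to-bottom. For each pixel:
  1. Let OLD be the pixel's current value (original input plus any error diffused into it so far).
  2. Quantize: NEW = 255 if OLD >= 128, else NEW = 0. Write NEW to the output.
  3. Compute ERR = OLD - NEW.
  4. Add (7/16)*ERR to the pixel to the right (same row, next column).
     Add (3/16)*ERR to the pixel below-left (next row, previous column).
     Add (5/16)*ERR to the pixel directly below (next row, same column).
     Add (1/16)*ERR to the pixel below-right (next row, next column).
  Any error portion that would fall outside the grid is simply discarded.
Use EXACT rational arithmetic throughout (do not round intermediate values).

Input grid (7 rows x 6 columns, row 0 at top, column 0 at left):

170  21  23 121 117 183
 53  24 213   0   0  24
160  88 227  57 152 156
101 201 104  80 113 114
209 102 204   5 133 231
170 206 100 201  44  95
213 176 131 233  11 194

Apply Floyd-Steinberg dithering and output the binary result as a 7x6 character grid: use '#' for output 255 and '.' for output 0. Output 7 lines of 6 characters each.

(0,0): OLD=170 → NEW=255, ERR=-85
(0,1): OLD=-259/16 → NEW=0, ERR=-259/16
(0,2): OLD=4075/256 → NEW=0, ERR=4075/256
(0,3): OLD=524141/4096 → NEW=0, ERR=524141/4096
(0,4): OLD=11336699/65536 → NEW=255, ERR=-5374981/65536
(0,5): OLD=154264541/1048576 → NEW=255, ERR=-113122339/1048576
(1,0): OLD=5991/256 → NEW=0, ERR=5991/256
(1,1): OLD=54993/2048 → NEW=0, ERR=54993/2048
(1,2): OLD=16561189/65536 → NEW=255, ERR=-150491/65536
(1,3): OLD=6449025/262144 → NEW=0, ERR=6449025/262144
(1,4): OLD=-454612701/16777216 → NEW=0, ERR=-454612701/16777216
(1,5): OLD=-7165620219/268435456 → NEW=0, ERR=-7165620219/268435456
(2,0): OLD=5647499/32768 → NEW=255, ERR=-2708341/32768
(2,1): OLD=64239017/1048576 → NEW=0, ERR=64239017/1048576
(2,2): OLD=4351606587/16777216 → NEW=255, ERR=73416507/16777216
(2,3): OLD=8238030371/134217728 → NEW=0, ERR=8238030371/134217728
(2,4): OLD=716905379049/4294967296 → NEW=255, ERR=-378311281431/4294967296
(2,5): OLD=7382428931823/68719476736 → NEW=0, ERR=7382428931823/68719476736
(3,0): OLD=1453881307/16777216 → NEW=0, ERR=1453881307/16777216
(3,1): OLD=34052698047/134217728 → NEW=255, ERR=-172822593/134217728
(3,2): OLD=129000943405/1073741824 → NEW=0, ERR=129000943405/1073741824
(3,3): OLD=9311530195079/68719476736 → NEW=255, ERR=-8211936372601/68719476736
(3,4): OLD=31430757580711/549755813888 → NEW=0, ERR=31430757580711/549755813888
(3,5): OLD=1469643220846441/8796093022208 → NEW=255, ERR=-773360499816599/8796093022208
(4,0): OLD=506460866933/2147483648 → NEW=255, ERR=-41147463307/2147483648
(4,1): OLD=4162937730673/34359738368 → NEW=0, ERR=4162937730673/34359738368
(4,2): OLD=299137507899907/1099511627776 → NEW=255, ERR=18762042817027/1099511627776
(4,3): OLD=-116978168335825/17592186044416 → NEW=0, ERR=-116978168335825/17592186044416
(4,4): OLD=34903827226794783/281474976710656 → NEW=0, ERR=34903827226794783/281474976710656
(4,5): OLD=1177013172420816249/4503599627370496 → NEW=255, ERR=28595267441339769/4503599627370496
(5,0): OLD=102655504488419/549755813888 → NEW=255, ERR=-37532228053021/549755813888
(5,1): OLD=3799827796552979/17592186044416 → NEW=255, ERR=-686179644773101/17592186044416
(5,2): OLD=13312846598056577/140737488355328 → NEW=0, ERR=13312846598056577/140737488355328
(5,3): OLD=1191759688648939035/4503599627370496 → NEW=255, ERR=43341783669462555/4503599627370496
(5,4): OLD=790259024091087227/9007199254740992 → NEW=0, ERR=790259024091087227/9007199254740992
(5,5): OLD=20625631181514749175/144115188075855872 → NEW=255, ERR=-16123741777828498185/144115188075855872
(6,0): OLD=51890474616567065/281474976710656 → NEW=255, ERR=-19885644444650215/281474976710656
(6,1): OLD=659200230548000421/4503599627370496 → NEW=255, ERR=-489217674431476059/4503599627370496
(6,2): OLD=2024859978895938333/18014398509481984 → NEW=0, ERR=2024859978895938333/18014398509481984
(6,3): OLD=88644131678107421001/288230376151711744 → NEW=255, ERR=15145385759420926281/288230376151711744
(6,4): OLD=189219113861096321641/4611686018427387904 → NEW=0, ERR=189219113861096321641/4611686018427387904
(6,5): OLD=13464021134108363256127/73786976294838206464 → NEW=255, ERR=-5351657821075379392193/73786976294838206464
Row 0: #...##
Row 1: ..#...
Row 2: #.#.#.
Row 3: .#.#.#
Row 4: #.#..#
Row 5: ##.#.#
Row 6: ##.#.#

Answer: #...##
..#...
#.#.#.
.#.#.#
#.#..#
##.#.#
##.#.#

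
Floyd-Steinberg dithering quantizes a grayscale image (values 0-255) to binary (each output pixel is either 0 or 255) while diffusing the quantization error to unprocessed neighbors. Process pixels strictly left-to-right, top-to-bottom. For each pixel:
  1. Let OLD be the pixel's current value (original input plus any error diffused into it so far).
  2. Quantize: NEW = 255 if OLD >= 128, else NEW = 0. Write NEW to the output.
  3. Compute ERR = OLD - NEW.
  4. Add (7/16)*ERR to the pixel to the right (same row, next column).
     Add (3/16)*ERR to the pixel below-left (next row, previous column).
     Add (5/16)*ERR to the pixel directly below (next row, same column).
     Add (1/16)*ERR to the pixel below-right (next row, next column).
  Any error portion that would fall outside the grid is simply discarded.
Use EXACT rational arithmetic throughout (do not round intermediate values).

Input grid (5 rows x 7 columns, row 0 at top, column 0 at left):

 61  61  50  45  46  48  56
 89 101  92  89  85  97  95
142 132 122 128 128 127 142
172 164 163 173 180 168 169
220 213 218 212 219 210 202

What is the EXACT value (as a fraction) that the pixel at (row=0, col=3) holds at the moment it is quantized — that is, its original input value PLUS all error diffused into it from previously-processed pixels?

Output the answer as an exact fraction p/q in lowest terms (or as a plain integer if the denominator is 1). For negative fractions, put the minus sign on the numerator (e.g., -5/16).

Answer: 342667/4096

Derivation:
(0,0): OLD=61 → NEW=0, ERR=61
(0,1): OLD=1403/16 → NEW=0, ERR=1403/16
(0,2): OLD=22621/256 → NEW=0, ERR=22621/256
(0,3): OLD=342667/4096 → NEW=0, ERR=342667/4096
Target (0,3): original=45, with diffused error = 342667/4096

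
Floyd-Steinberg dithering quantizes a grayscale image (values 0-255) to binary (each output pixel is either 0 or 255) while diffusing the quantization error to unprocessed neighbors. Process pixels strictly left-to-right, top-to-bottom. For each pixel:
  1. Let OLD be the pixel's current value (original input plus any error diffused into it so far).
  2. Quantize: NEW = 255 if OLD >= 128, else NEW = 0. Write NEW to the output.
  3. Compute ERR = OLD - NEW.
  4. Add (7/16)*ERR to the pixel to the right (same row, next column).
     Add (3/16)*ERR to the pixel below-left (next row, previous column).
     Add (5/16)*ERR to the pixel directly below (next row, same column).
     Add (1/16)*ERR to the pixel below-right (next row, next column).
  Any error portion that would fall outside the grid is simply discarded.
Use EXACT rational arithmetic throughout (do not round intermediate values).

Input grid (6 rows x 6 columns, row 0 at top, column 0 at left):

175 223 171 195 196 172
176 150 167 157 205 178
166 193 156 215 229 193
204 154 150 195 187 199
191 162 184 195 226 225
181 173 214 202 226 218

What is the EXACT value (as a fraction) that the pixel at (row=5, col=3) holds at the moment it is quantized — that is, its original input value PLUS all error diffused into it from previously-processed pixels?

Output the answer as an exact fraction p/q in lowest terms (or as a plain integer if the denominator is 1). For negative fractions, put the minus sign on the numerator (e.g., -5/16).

Answer: 35189691375173675/281474976710656

Derivation:
(0,0): OLD=175 → NEW=255, ERR=-80
(0,1): OLD=188 → NEW=255, ERR=-67
(0,2): OLD=2267/16 → NEW=255, ERR=-1813/16
(0,3): OLD=37229/256 → NEW=255, ERR=-28051/256
(0,4): OLD=606459/4096 → NEW=255, ERR=-438021/4096
(0,5): OLD=8206045/65536 → NEW=0, ERR=8206045/65536
(1,0): OLD=2215/16 → NEW=255, ERR=-1865/16
(1,1): OLD=6633/128 → NEW=0, ERR=6633/128
(1,2): OLD=530549/4096 → NEW=255, ERR=-513931/4096
(1,3): OLD=667341/16384 → NEW=0, ERR=667341/16384
(1,4): OLD=216039027/1048576 → NEW=255, ERR=-51347853/1048576
(1,5): OLD=3171259701/16777216 → NEW=255, ERR=-1106930379/16777216
(2,0): OLD=285267/2048 → NEW=255, ERR=-236973/2048
(2,1): OLD=8372873/65536 → NEW=0, ERR=8372873/65536
(2,2): OLD=192477675/1048576 → NEW=255, ERR=-74909205/1048576
(2,3): OLD=1505338115/8388608 → NEW=255, ERR=-633756925/8388608
(2,4): OLD=45853860281/268435456 → NEW=255, ERR=-22597180999/268435456
(2,5): OLD=569048940447/4294967296 → NEW=255, ERR=-526167720033/4294967296
(3,0): OLD=201112443/1048576 → NEW=255, ERR=-66274437/1048576
(3,1): OLD=1221771127/8388608 → NEW=255, ERR=-917323913/8388608
(3,2): OLD=4942740289/67108864 → NEW=0, ERR=4942740289/67108864
(3,3): OLD=787545943335/4294967296 → NEW=255, ERR=-307670717145/4294967296
(3,4): OLD=3493042971999/34359738368 → NEW=0, ERR=3493042971999/34359738368
(3,5): OLD=109913559798513/549755813888 → NEW=255, ERR=-30274172742927/549755813888
(4,0): OLD=20232636829/134217728 → NEW=255, ERR=-13992883811/134217728
(4,1): OLD=197729565057/2147483648 → NEW=0, ERR=197729565057/2147483648
(4,2): OLD=15601592527811/68719476736 → NEW=255, ERR=-1921874039869/68719476736
(4,3): OLD=202357615653567/1099511627776 → NEW=255, ERR=-78017849429313/1099511627776
(4,4): OLD=3728187235505983/17592186044416 → NEW=255, ERR=-757820205820097/17592186044416
(4,5): OLD=54971698681952089/281474976710656 → NEW=255, ERR=-16804420379265191/281474976710656
(5,0): OLD=5692870634899/34359738368 → NEW=255, ERR=-3068862648941/34359738368
(5,1): OLD=165958186298355/1099511627776 → NEW=255, ERR=-114417278784525/1099511627776
(5,2): OLD=1338620463922537/8796093022208 → NEW=255, ERR=-904383256740503/8796093022208
(5,3): OLD=35189691375173675/281474976710656 → NEW=0, ERR=35189691375173675/281474976710656
Target (5,3): original=202, with diffused error = 35189691375173675/281474976710656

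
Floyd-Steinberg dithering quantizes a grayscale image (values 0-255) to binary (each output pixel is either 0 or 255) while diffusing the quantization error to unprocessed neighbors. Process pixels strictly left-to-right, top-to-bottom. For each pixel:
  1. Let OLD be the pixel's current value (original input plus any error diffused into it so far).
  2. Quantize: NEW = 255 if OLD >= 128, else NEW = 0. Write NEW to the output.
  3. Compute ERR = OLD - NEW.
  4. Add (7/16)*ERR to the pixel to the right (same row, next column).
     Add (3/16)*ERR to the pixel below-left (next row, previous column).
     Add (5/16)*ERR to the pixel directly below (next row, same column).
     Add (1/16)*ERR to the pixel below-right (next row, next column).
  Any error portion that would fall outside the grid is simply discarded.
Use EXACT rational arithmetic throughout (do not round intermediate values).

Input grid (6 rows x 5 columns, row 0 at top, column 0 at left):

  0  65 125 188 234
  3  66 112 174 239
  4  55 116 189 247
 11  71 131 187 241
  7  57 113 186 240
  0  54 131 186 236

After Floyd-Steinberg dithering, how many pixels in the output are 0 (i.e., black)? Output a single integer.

(0,0): OLD=0 → NEW=0, ERR=0
(0,1): OLD=65 → NEW=0, ERR=65
(0,2): OLD=2455/16 → NEW=255, ERR=-1625/16
(0,3): OLD=36753/256 → NEW=255, ERR=-28527/256
(0,4): OLD=758775/4096 → NEW=255, ERR=-285705/4096
(1,0): OLD=243/16 → NEW=0, ERR=243/16
(1,1): OLD=9461/128 → NEW=0, ERR=9461/128
(1,2): OLD=392265/4096 → NEW=0, ERR=392265/4096
(1,3): OLD=2648461/16384 → NEW=255, ERR=-1529459/16384
(1,4): OLD=44406375/262144 → NEW=255, ERR=-22440345/262144
(2,0): OLD=46295/2048 → NEW=0, ERR=46295/2048
(2,1): OLD=7005373/65536 → NEW=0, ERR=7005373/65536
(2,2): OLD=188544151/1048576 → NEW=255, ERR=-78842729/1048576
(2,3): OLD=1960703541/16777216 → NEW=0, ERR=1960703541/16777216
(2,4): OLD=71281406003/268435456 → NEW=255, ERR=2830364723/268435456
(3,0): OLD=39957655/1048576 → NEW=0, ERR=39957655/1048576
(3,1): OLD=909245307/8388608 → NEW=0, ERR=909245307/8388608
(3,2): OLD=49262546825/268435456 → NEW=255, ERR=-19188494455/268435456
(3,3): OLD=101750382749/536870912 → NEW=255, ERR=-35151699811/536870912
(3,4): OLD=1915158498537/8589934592 → NEW=255, ERR=-275274822423/8589934592
(4,0): OLD=5265566217/134217728 → NEW=0, ERR=5265566217/134217728
(4,1): OLD=416673988345/4294967296 → NEW=0, ERR=416673988345/4294967296
(4,2): OLD=8768832034903/68719476736 → NEW=0, ERR=8768832034903/68719476736
(4,3): OLD=231875048812985/1099511627776 → NEW=255, ERR=-48500416269895/1099511627776
(4,4): OLD=3634455169206927/17592186044416 → NEW=255, ERR=-851552272119153/17592186044416
(5,0): OLD=2092512559755/68719476736 → NEW=0, ERR=2092512559755/68719476736
(5,1): OLD=68178800446801/549755813888 → NEW=0, ERR=68178800446801/549755813888
(5,2): OLD=3921753433072585/17592186044416 → NEW=255, ERR=-564254008253495/17592186044416
(5,3): OLD=11053674623348415/70368744177664 → NEW=255, ERR=-6890355141955905/70368744177664
(5,4): OLD=197344819937511589/1125899906842624 → NEW=255, ERR=-89759656307357531/1125899906842624
Output grid:
  Row 0: ..###  (2 black, running=2)
  Row 1: ...##  (3 black, running=5)
  Row 2: ..#.#  (3 black, running=8)
  Row 3: ..###  (2 black, running=10)
  Row 4: ...##  (3 black, running=13)
  Row 5: ..###  (2 black, running=15)

Answer: 15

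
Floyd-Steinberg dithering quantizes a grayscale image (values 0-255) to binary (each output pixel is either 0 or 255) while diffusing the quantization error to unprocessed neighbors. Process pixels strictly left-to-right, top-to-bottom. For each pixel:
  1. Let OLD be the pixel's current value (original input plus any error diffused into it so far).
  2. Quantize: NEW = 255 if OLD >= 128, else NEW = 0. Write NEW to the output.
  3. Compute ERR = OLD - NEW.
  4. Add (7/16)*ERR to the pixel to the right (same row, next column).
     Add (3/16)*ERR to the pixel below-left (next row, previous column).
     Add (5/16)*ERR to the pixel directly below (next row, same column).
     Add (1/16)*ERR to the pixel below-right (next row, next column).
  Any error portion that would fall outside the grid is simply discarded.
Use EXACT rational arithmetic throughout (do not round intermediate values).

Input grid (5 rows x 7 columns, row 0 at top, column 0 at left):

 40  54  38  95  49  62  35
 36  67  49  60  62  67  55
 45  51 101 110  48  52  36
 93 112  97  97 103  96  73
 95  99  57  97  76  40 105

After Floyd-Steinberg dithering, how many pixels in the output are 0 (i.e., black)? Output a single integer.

Answer: 26

Derivation:
(0,0): OLD=40 → NEW=0, ERR=40
(0,1): OLD=143/2 → NEW=0, ERR=143/2
(0,2): OLD=2217/32 → NEW=0, ERR=2217/32
(0,3): OLD=64159/512 → NEW=0, ERR=64159/512
(0,4): OLD=850521/8192 → NEW=0, ERR=850521/8192
(0,5): OLD=14080111/131072 → NEW=0, ERR=14080111/131072
(0,6): OLD=171961097/2097152 → NEW=0, ERR=171961097/2097152
(1,0): OLD=1981/32 → NEW=0, ERR=1981/32
(1,1): OLD=33771/256 → NEW=255, ERR=-31509/256
(1,2): OLD=366727/8192 → NEW=0, ERR=366727/8192
(1,3): OLD=4670811/32768 → NEW=255, ERR=-3685029/32768
(1,4): OLD=153549329/2097152 → NEW=0, ERR=153549329/2097152
(1,5): OLD=2591508897/16777216 → NEW=255, ERR=-1686681183/16777216
(1,6): OLD=11637879887/268435456 → NEW=0, ERR=11637879887/268435456
(2,0): OLD=169033/4096 → NEW=0, ERR=169033/4096
(2,1): OLD=5617011/131072 → NEW=0, ERR=5617011/131072
(2,2): OLD=220116633/2097152 → NEW=0, ERR=220116633/2097152
(2,3): OLD=2303562385/16777216 → NEW=255, ERR=-1974627695/16777216
(2,4): OLD=-871148607/134217728 → NEW=0, ERR=-871148607/134217728
(2,5): OLD=130775678027/4294967296 → NEW=0, ERR=130775678027/4294967296
(2,6): OLD=3888570916797/68719476736 → NEW=0, ERR=3888570916797/68719476736
(3,0): OLD=238931449/2097152 → NEW=0, ERR=238931449/2097152
(3,1): OLD=3313436101/16777216 → NEW=255, ERR=-964753979/16777216
(3,2): OLD=11442360511/134217728 → NEW=0, ERR=11442360511/134217728
(3,3): OLD=55222837081/536870912 → NEW=0, ERR=55222837081/536870912
(3,4): OLD=9918023547385/68719476736 → NEW=255, ERR=-7605443020295/68719476736
(3,5): OLD=36998377015099/549755813888 → NEW=0, ERR=36998377015099/549755813888
(3,6): OLD=1073385553186213/8796093022208 → NEW=0, ERR=1073385553186213/8796093022208
(4,0): OLD=32164364343/268435456 → NEW=0, ERR=32164364343/268435456
(4,1): OLD=672409382923/4294967296 → NEW=255, ERR=-422807277557/4294967296
(4,2): OLD=3866507984133/68719476736 → NEW=0, ERR=3866507984133/68719476736
(4,3): OLD=76051479517895/549755813888 → NEW=255, ERR=-64136253023545/549755813888
(4,4): OLD=41437446963717/4398046511104 → NEW=0, ERR=41437446963717/4398046511104
(4,5): OLD=11416153905873957/140737488355328 → NEW=0, ERR=11416153905873957/140737488355328
(4,6): OLD=411694486548831123/2251799813685248 → NEW=255, ERR=-162514465940907117/2251799813685248
Output grid:
  Row 0: .......  (7 black, running=7)
  Row 1: .#.#.#.  (4 black, running=11)
  Row 2: ...#...  (6 black, running=17)
  Row 3: .#..#..  (5 black, running=22)
  Row 4: .#.#..#  (4 black, running=26)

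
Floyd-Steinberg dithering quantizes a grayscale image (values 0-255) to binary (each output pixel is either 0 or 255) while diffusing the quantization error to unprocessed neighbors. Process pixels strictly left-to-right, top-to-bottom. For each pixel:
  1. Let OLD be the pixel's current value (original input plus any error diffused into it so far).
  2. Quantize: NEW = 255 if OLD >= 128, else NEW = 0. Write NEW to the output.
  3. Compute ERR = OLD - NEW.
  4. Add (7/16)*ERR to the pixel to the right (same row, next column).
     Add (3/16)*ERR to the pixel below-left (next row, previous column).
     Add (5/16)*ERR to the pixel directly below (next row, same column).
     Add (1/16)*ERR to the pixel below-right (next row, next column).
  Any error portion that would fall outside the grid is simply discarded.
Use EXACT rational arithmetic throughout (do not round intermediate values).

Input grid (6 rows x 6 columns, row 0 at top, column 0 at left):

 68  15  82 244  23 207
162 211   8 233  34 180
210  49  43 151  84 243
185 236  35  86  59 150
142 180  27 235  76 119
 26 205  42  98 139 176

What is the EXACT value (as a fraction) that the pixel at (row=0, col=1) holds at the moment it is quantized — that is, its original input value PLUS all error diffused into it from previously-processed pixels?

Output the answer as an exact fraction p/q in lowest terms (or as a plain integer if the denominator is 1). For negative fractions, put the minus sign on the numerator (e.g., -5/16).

Answer: 179/4

Derivation:
(0,0): OLD=68 → NEW=0, ERR=68
(0,1): OLD=179/4 → NEW=0, ERR=179/4
Target (0,1): original=15, with diffused error = 179/4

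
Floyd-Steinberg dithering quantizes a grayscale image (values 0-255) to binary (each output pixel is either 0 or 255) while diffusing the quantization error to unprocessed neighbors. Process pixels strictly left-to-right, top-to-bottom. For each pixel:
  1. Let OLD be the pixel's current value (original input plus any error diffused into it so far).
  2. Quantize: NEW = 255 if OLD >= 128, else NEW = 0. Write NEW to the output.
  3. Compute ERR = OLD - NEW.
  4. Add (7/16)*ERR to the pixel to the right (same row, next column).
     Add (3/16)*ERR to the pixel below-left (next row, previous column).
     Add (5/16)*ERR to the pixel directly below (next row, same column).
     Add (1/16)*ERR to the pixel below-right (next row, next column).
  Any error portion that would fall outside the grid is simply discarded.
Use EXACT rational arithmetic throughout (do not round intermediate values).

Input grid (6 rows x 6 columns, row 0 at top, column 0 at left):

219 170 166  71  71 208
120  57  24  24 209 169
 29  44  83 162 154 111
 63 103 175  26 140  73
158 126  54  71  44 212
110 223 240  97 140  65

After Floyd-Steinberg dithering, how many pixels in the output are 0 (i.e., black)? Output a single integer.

(0,0): OLD=219 → NEW=255, ERR=-36
(0,1): OLD=617/4 → NEW=255, ERR=-403/4
(0,2): OLD=7803/64 → NEW=0, ERR=7803/64
(0,3): OLD=127325/1024 → NEW=0, ERR=127325/1024
(0,4): OLD=2054539/16384 → NEW=0, ERR=2054539/16384
(0,5): OLD=68907725/262144 → NEW=255, ERR=2061005/262144
(1,0): OLD=5751/64 → NEW=0, ERR=5751/64
(1,1): OLD=43745/512 → NEW=0, ERR=43745/512
(1,2): OLD=1908693/16384 → NEW=0, ERR=1908693/16384
(1,3): OLD=9499873/65536 → NEW=255, ERR=-7211807/65536
(1,4): OLD=877820275/4194304 → NEW=255, ERR=-191727245/4194304
(1,5): OLD=10690149685/67108864 → NEW=255, ERR=-6422610635/67108864
(2,0): OLD=598843/8192 → NEW=0, ERR=598843/8192
(2,1): OLD=34115673/262144 → NEW=255, ERR=-32731047/262144
(2,2): OLD=207561099/4194304 → NEW=0, ERR=207561099/4194304
(2,3): OLD=4965114547/33554432 → NEW=255, ERR=-3591265613/33554432
(2,4): OLD=73087620441/1073741824 → NEW=0, ERR=73087620441/1073741824
(2,5): OLD=1855687796991/17179869184 → NEW=0, ERR=1855687796991/17179869184
(3,0): OLD=261862891/4194304 → NEW=0, ERR=261862891/4194304
(3,1): OLD=3528030191/33554432 → NEW=0, ERR=3528030191/33554432
(3,2): OLD=55993847021/268435456 → NEW=255, ERR=-12457194259/268435456
(3,3): OLD=-204328835881/17179869184 → NEW=0, ERR=-204328835881/17179869184
(3,4): OLD=23313975076695/137438953472 → NEW=255, ERR=-11732958058665/137438953472
(3,5): OLD=161980718540729/2199023255552 → NEW=0, ERR=161980718540729/2199023255552
(4,0): OLD=105884210309/536870912 → NEW=255, ERR=-31017872251/536870912
(4,1): OLD=1106224352609/8589934592 → NEW=255, ERR=-1084208968351/8589934592
(4,2): OLD=-3128455794669/274877906944 → NEW=0, ERR=-3128455794669/274877906944
(4,3): OLD=190861889582015/4398046511104 → NEW=0, ERR=190861889582015/4398046511104
(4,4): OLD=3474560810763759/70368744177664 → NEW=0, ERR=3474560810763759/70368744177664
(4,5): OLD=282922346366462761/1125899906842624 → NEW=255, ERR=-4182129878406359/1125899906842624
(5,0): OLD=9384228196787/137438953472 → NEW=0, ERR=9384228196787/137438953472
(5,1): OLD=913403613818531/4398046511104 → NEW=255, ERR=-208098246512989/4398046511104
(5,2): OLD=7599502545212625/35184372088832 → NEW=255, ERR=-1372512337439535/35184372088832
(5,3): OLD=114888867154998251/1125899906842624 → NEW=0, ERR=114888867154998251/1125899906842624
(5,4): OLD=455064622546417875/2251799813685248 → NEW=255, ERR=-119144329943320365/2251799813685248
(5,5): OLD=1577226143789792063/36028797018963968 → NEW=0, ERR=1577226143789792063/36028797018963968
Output grid:
  Row 0: ##...#  (3 black, running=3)
  Row 1: ...###  (3 black, running=6)
  Row 2: .#.#..  (4 black, running=10)
  Row 3: ..#.#.  (4 black, running=14)
  Row 4: ##...#  (3 black, running=17)
  Row 5: .##.#.  (3 black, running=20)

Answer: 20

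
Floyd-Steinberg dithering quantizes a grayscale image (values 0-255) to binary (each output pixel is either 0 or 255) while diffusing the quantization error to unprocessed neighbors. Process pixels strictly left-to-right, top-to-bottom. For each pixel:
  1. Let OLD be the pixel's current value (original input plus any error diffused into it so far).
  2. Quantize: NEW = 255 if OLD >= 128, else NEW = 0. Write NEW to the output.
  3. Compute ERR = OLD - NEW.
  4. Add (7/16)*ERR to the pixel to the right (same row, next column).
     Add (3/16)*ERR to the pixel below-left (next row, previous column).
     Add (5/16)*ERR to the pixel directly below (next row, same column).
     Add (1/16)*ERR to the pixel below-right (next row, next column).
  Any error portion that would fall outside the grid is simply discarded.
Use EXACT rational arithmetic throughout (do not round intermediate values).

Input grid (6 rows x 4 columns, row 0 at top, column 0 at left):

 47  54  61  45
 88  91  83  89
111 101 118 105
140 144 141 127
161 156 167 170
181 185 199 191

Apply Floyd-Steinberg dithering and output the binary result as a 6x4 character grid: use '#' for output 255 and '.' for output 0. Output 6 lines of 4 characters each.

Answer: ....
.#.#
#.#.
.#.#
#.##
###.

Derivation:
(0,0): OLD=47 → NEW=0, ERR=47
(0,1): OLD=1193/16 → NEW=0, ERR=1193/16
(0,2): OLD=23967/256 → NEW=0, ERR=23967/256
(0,3): OLD=352089/4096 → NEW=0, ERR=352089/4096
(1,0): OLD=29867/256 → NEW=0, ERR=29867/256
(1,1): OLD=380589/2048 → NEW=255, ERR=-141651/2048
(1,2): OLD=6735409/65536 → NEW=0, ERR=6735409/65536
(1,3): OLD=174773799/1048576 → NEW=255, ERR=-92613081/1048576
(2,0): OLD=4406975/32768 → NEW=255, ERR=-3948865/32768
(2,1): OLD=55810085/1048576 → NEW=0, ERR=55810085/1048576
(2,2): OLD=319856281/2097152 → NEW=255, ERR=-214917479/2097152
(2,3): OLD=1308195285/33554432 → NEW=0, ERR=1308195285/33554432
(3,0): OLD=1884422095/16777216 → NEW=0, ERR=1884422095/16777216
(3,1): OLD=49130628753/268435456 → NEW=255, ERR=-19320412527/268435456
(3,2): OLD=378484383087/4294967296 → NEW=0, ERR=378484383087/4294967296
(3,3): OLD=11773858212489/68719476736 → NEW=255, ERR=-5749608355191/68719476736
(4,0): OLD=784282264675/4294967296 → NEW=255, ERR=-310934395805/4294967296
(4,1): OLD=4307964901801/34359738368 → NEW=0, ERR=4307964901801/34359738368
(4,2): OLD=252013850438281/1099511627776 → NEW=255, ERR=-28361614644599/1099511627776
(4,3): OLD=2429063658693519/17592186044416 → NEW=255, ERR=-2056943782632561/17592186044416
(5,0): OLD=99992321186931/549755813888 → NEW=255, ERR=-40195411354509/549755813888
(5,1): OLD=3216408994282117/17592186044416 → NEW=255, ERR=-1269598447043963/17592186044416
(5,2): OLD=1277882773324041/8796093022208 → NEW=255, ERR=-965120947338999/8796093022208
(5,3): OLD=29511522541512921/281474976710656 → NEW=0, ERR=29511522541512921/281474976710656
Row 0: ....
Row 1: .#.#
Row 2: #.#.
Row 3: .#.#
Row 4: #.##
Row 5: ###.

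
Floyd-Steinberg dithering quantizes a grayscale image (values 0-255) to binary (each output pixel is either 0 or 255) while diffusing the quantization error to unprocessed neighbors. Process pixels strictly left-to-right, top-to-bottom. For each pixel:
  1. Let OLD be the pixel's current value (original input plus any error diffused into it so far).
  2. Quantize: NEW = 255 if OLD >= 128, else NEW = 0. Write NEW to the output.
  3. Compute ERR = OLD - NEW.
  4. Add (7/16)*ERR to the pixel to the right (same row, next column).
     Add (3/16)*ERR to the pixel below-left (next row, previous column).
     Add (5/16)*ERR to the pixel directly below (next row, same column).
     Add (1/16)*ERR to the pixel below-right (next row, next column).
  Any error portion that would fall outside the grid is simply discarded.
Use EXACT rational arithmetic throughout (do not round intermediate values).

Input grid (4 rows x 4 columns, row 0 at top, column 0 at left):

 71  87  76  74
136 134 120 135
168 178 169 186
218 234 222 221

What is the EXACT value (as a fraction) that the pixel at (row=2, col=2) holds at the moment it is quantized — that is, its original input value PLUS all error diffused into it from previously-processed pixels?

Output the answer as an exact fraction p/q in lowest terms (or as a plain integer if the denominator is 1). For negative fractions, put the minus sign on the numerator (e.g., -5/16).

(0,0): OLD=71 → NEW=0, ERR=71
(0,1): OLD=1889/16 → NEW=0, ERR=1889/16
(0,2): OLD=32679/256 → NEW=0, ERR=32679/256
(0,3): OLD=531857/4096 → NEW=255, ERR=-512623/4096
(1,0): OLD=46163/256 → NEW=255, ERR=-19117/256
(1,1): OLD=341189/2048 → NEW=255, ERR=-181051/2048
(1,2): OLD=6889641/65536 → NEW=0, ERR=6889641/65536
(1,3): OLD=157141231/1048576 → NEW=255, ERR=-110245649/1048576
(2,0): OLD=4197191/32768 → NEW=255, ERR=-4158649/32768
(2,1): OLD=115232253/1048576 → NEW=0, ERR=115232253/1048576
(2,2): OLD=471213937/2097152 → NEW=255, ERR=-63559823/2097152
Target (2,2): original=169, with diffused error = 471213937/2097152

Answer: 471213937/2097152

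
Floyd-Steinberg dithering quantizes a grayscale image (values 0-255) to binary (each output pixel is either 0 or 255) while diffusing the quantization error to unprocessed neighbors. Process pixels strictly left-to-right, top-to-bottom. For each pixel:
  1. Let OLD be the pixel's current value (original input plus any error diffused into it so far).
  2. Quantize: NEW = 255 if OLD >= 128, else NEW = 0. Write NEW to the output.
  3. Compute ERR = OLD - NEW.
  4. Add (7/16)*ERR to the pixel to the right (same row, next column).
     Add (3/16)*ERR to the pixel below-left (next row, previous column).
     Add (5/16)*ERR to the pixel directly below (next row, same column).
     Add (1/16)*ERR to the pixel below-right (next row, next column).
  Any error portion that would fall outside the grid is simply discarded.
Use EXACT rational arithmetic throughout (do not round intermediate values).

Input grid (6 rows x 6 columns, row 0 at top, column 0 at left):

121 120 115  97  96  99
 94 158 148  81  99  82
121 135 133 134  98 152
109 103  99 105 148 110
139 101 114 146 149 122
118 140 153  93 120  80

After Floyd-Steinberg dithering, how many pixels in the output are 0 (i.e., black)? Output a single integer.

(0,0): OLD=121 → NEW=0, ERR=121
(0,1): OLD=2767/16 → NEW=255, ERR=-1313/16
(0,2): OLD=20249/256 → NEW=0, ERR=20249/256
(0,3): OLD=539055/4096 → NEW=255, ERR=-505425/4096
(0,4): OLD=2753481/65536 → NEW=0, ERR=2753481/65536
(0,5): OLD=123083391/1048576 → NEW=0, ERR=123083391/1048576
(1,0): OLD=29805/256 → NEW=0, ERR=29805/256
(1,1): OLD=421243/2048 → NEW=255, ERR=-100997/2048
(1,2): OLD=8052887/65536 → NEW=0, ERR=8052887/65536
(1,3): OLD=28578763/262144 → NEW=0, ERR=28578763/262144
(1,4): OLD=2921289601/16777216 → NEW=255, ERR=-1356900479/16777216
(1,5): OLD=23064966455/268435456 → NEW=0, ERR=23064966455/268435456
(2,0): OLD=4854137/32768 → NEW=255, ERR=-3501703/32768
(2,1): OLD=108163139/1048576 → NEW=0, ERR=108163139/1048576
(2,2): OLD=3923977353/16777216 → NEW=255, ERR=-354212727/16777216
(2,3): OLD=20313451905/134217728 → NEW=255, ERR=-13912068735/134217728
(2,4): OLD=216045347075/4294967296 → NEW=0, ERR=216045347075/4294967296
(2,5): OLD=13455508687173/68719476736 → NEW=255, ERR=-4067957880507/68719476736
(3,0): OLD=1592933481/16777216 → NEW=0, ERR=1592933481/16777216
(3,1): OLD=22298463669/134217728 → NEW=255, ERR=-11927056971/134217728
(3,2): OLD=43525824431/1073741824 → NEW=0, ERR=43525824431/1073741824
(3,3): OLD=6765794726861/68719476736 → NEW=0, ERR=6765794726861/68719476736
(3,4): OLD=104022529465517/549755813888 → NEW=255, ERR=-36165203075923/549755813888
(3,5): OLD=579349300116739/8796093022208 → NEW=0, ERR=579349300116739/8796093022208
(4,0): OLD=326436395399/2147483648 → NEW=255, ERR=-221171934841/2147483648
(4,1): OLD=1433015905755/34359738368 → NEW=0, ERR=1433015905755/34359738368
(4,2): OLD=173525543076385/1099511627776 → NEW=255, ERR=-106849922006495/1099511627776
(4,3): OLD=2189352512349957/17592186044416 → NEW=0, ERR=2189352512349957/17592186044416
(4,4): OLD=56686945874966613/281474976710656 → NEW=255, ERR=-15089173186250667/281474976710656
(4,5): OLD=517994246279251507/4503599627370496 → NEW=0, ERR=517994246279251507/4503599627370496
(5,0): OLD=51476478968769/549755813888 → NEW=0, ERR=51476478968769/549755813888
(5,1): OLD=2979069500043729/17592186044416 → NEW=255, ERR=-1506937941282351/17592186044416
(5,2): OLD=15635436884015371/140737488355328 → NEW=0, ERR=15635436884015371/140737488355328
(5,3): OLD=740257983117253161/4503599627370496 → NEW=255, ERR=-408159921862223319/4503599627370496
(5,4): OLD=837139369826884905/9007199254740992 → NEW=0, ERR=837139369826884905/9007199254740992
(5,5): OLD=22086279555689157821/144115188075855872 → NEW=255, ERR=-14663093403654089539/144115188075855872
Output grid:
  Row 0: .#.#..  (4 black, running=4)
  Row 1: .#..#.  (4 black, running=8)
  Row 2: #.##.#  (2 black, running=10)
  Row 3: .#..#.  (4 black, running=14)
  Row 4: #.#.#.  (3 black, running=17)
  Row 5: .#.#.#  (3 black, running=20)

Answer: 20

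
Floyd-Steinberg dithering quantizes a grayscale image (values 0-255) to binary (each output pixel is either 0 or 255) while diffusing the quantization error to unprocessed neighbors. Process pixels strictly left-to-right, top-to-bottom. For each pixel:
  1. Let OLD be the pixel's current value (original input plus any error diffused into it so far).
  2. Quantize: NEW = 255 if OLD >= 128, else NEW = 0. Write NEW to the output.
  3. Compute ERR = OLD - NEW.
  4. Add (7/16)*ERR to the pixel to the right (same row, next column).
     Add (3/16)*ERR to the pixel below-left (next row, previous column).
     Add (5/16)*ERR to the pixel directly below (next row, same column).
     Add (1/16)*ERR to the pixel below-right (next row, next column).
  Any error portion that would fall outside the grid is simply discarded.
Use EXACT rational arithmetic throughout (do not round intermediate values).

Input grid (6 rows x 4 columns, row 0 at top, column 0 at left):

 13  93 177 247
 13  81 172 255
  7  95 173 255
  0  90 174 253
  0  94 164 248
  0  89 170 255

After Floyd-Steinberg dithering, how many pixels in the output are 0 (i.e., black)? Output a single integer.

(0,0): OLD=13 → NEW=0, ERR=13
(0,1): OLD=1579/16 → NEW=0, ERR=1579/16
(0,2): OLD=56365/256 → NEW=255, ERR=-8915/256
(0,3): OLD=949307/4096 → NEW=255, ERR=-95173/4096
(1,0): OLD=9105/256 → NEW=0, ERR=9105/256
(1,1): OLD=249207/2048 → NEW=0, ERR=249207/2048
(1,2): OLD=14166595/65536 → NEW=255, ERR=-2545085/65536
(1,3): OLD=239675205/1048576 → NEW=255, ERR=-27711675/1048576
(2,0): OLD=1341197/32768 → NEW=0, ERR=1341197/32768
(2,1): OLD=152960223/1048576 → NEW=255, ERR=-114426657/1048576
(2,2): OLD=242790491/2097152 → NEW=0, ERR=242790491/2097152
(2,3): OLD=9897354127/33554432 → NEW=255, ERR=1340973967/33554432
(3,0): OLD=-128688451/16777216 → NEW=0, ERR=-128688451/16777216
(3,1): OLD=20617903971/268435456 → NEW=0, ERR=20617903971/268435456
(3,2): OLD=1049925702557/4294967296 → NEW=255, ERR=-45290957923/4294967296
(3,3): OLD=18424449173195/68719476736 → NEW=255, ERR=900982605515/68719476736
(4,0): OLD=51558635833/4294967296 → NEW=0, ERR=51558635833/4294967296
(4,1): OLD=4150578232235/34359738368 → NEW=0, ERR=4150578232235/34359738368
(4,2): OLD=242785856805835/1099511627776 → NEW=255, ERR=-37589608277045/1099511627776
(4,3): OLD=4160219004288765/17592186044416 → NEW=255, ERR=-325788437037315/17592186044416
(5,0): OLD=14514080130025/549755813888 → NEW=0, ERR=14514080130025/549755813888
(5,1): OLD=2333424382873087/17592186044416 → NEW=255, ERR=-2152583058452993/17592186044416
(5,2): OLD=966350834789667/8796093022208 → NEW=0, ERR=966350834789667/8796093022208
(5,3): OLD=83074654830653323/281474976710656 → NEW=255, ERR=11298535769436043/281474976710656
Output grid:
  Row 0: ..##  (2 black, running=2)
  Row 1: ..##  (2 black, running=4)
  Row 2: .#.#  (2 black, running=6)
  Row 3: ..##  (2 black, running=8)
  Row 4: ..##  (2 black, running=10)
  Row 5: .#.#  (2 black, running=12)

Answer: 12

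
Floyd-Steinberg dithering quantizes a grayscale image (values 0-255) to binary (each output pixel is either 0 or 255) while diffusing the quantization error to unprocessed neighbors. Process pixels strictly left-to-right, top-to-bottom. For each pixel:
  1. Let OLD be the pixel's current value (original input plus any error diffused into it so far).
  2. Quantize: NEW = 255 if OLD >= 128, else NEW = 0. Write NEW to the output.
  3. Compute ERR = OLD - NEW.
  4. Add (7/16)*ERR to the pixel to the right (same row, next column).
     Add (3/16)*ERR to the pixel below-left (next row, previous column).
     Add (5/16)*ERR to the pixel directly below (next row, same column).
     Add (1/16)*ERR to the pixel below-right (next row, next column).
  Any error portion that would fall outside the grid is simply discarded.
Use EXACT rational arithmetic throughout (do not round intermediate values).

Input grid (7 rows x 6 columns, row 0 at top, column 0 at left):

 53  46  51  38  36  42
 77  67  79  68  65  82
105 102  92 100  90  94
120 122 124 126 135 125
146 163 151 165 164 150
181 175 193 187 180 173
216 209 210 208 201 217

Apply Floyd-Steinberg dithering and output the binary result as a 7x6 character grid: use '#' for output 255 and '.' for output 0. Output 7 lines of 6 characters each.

(0,0): OLD=53 → NEW=0, ERR=53
(0,1): OLD=1107/16 → NEW=0, ERR=1107/16
(0,2): OLD=20805/256 → NEW=0, ERR=20805/256
(0,3): OLD=301283/4096 → NEW=0, ERR=301283/4096
(0,4): OLD=4468277/65536 → NEW=0, ERR=4468277/65536
(0,5): OLD=75318131/1048576 → NEW=0, ERR=75318131/1048576
(1,0): OLD=27273/256 → NEW=0, ERR=27273/256
(1,1): OLD=314943/2048 → NEW=255, ERR=-207297/2048
(1,2): OLD=5126827/65536 → NEW=0, ERR=5126827/65536
(1,3): OLD=37506127/262144 → NEW=255, ERR=-29340593/262144
(1,4): OLD=929527437/16777216 → NEW=0, ERR=929527437/16777216
(1,5): OLD=35687728843/268435456 → NEW=255, ERR=-32763312437/268435456
(2,0): OLD=3909669/32768 → NEW=0, ERR=3909669/32768
(2,1): OLD=150884967/1048576 → NEW=255, ERR=-116501913/1048576
(2,2): OLD=679913461/16777216 → NEW=0, ERR=679913461/16777216
(2,3): OLD=13157500045/134217728 → NEW=0, ERR=13157500045/134217728
(2,4): OLD=516779547687/4294967296 → NEW=0, ERR=516779547687/4294967296
(2,5): OLD=7693981675905/68719476736 → NEW=0, ERR=7693981675905/68719476736
(3,0): OLD=2289307221/16777216 → NEW=255, ERR=-1988882859/16777216
(3,1): OLD=6774141745/134217728 → NEW=0, ERR=6774141745/134217728
(3,2): OLD=182731879139/1073741824 → NEW=255, ERR=-91072285981/1073741824
(3,3): OLD=9938226557545/68719476736 → NEW=255, ERR=-7585240010135/68719476736
(3,4): OLD=83249169272265/549755813888 → NEW=255, ERR=-56938563269175/549755813888
(3,5): OLD=1074848734031911/8796093022208 → NEW=0, ERR=1074848734031911/8796093022208
(4,0): OLD=254299723483/2147483648 → NEW=0, ERR=254299723483/2147483648
(4,1): OLD=7121656036127/34359738368 → NEW=255, ERR=-1640077247713/34359738368
(4,2): OLD=94634683355309/1099511627776 → NEW=0, ERR=94634683355309/1099511627776
(4,3): OLD=2523444879545409/17592186044416 → NEW=255, ERR=-1962562561780671/17592186044416
(4,4): OLD=27821059086611793/281474976710656 → NEW=0, ERR=27821059086611793/281474976710656
(4,5): OLD=1013110610763145111/4503599627370496 → NEW=255, ERR=-135307294216331369/4503599627370496
(5,0): OLD=114929548449229/549755813888 → NEW=255, ERR=-25258184092211/549755813888
(5,1): OLD=2876711129336989/17592186044416 → NEW=255, ERR=-1609296311989091/17592186044416
(5,2): OLD=21951481876743311/140737488355328 → NEW=255, ERR=-13936577653865329/140737488355328
(5,3): OLD=597745694420508949/4503599627370496 → NEW=255, ERR=-550672210558967531/4503599627370496
(5,4): OLD=1304126035172294165/9007199254740992 → NEW=255, ERR=-992709774786658795/9007199254740992
(5,5): OLD=17520160062224717977/144115188075855872 → NEW=0, ERR=17520160062224717977/144115188075855872
(6,0): OLD=51929396578780663/281474976710656 → NEW=255, ERR=-19846722482436617/281474976710656
(6,1): OLD=577029903605846059/4503599627370496 → NEW=255, ERR=-571388001373630421/4503599627370496
(6,2): OLD=1709632456546222771/18014398509481984 → NEW=0, ERR=1709632456546222771/18014398509481984
(6,3): OLD=53165760635785536647/288230376151711744 → NEW=255, ERR=-20332985282900958073/288230376151711744
(6,4): OLD=695662367655307240871/4611686018427387904 → NEW=255, ERR=-480317567043676674649/4611686018427387904
(6,5): OLD=14944509091939339653425/73786976294838206464 → NEW=255, ERR=-3871169863244402994895/73786976294838206464
Row 0: ......
Row 1: .#.#.#
Row 2: .#....
Row 3: #.###.
Row 4: .#.#.#
Row 5: #####.
Row 6: ##.###

Answer: ......
.#.#.#
.#....
#.###.
.#.#.#
#####.
##.###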